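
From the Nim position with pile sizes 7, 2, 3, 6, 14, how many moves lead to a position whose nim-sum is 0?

1

Bitwise XOR of the heap sizes:
  0111  (7)
  0010  (2)
  0011  (3)
  0110  (6)
  1110  (14)
  ----
  1110  (14)
The overall nim-sum is X = 14. A pile of size p has a winning move iff p XOR X < p (reduce it to p XOR X).
  7: 7 XOR 14 = 9 ≥ 7 — no move.
  2: 2 XOR 14 = 12 ≥ 2 — no move.
  3: 3 XOR 14 = 13 ≥ 3 — no move.
  6: 6 XOR 14 = 8 ≥ 6 — no move.
  14: 14 XOR 14 = 0 < 14 — winning move (to 0).
That gives 1 winning move.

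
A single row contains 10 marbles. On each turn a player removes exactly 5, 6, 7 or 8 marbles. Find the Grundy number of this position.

2

Grundy values for subtraction set {5, 6, 7, 8}:
k:     0  1  2  3  4  5  6  7  8  9 10
g(k):  0  0  0  0  0  1  1  1  1  1  2
So g(10) = 2.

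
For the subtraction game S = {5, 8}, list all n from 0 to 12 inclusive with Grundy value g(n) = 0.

0, 1, 2, 3, 4

Build the Grundy sequence with g(k) = mex{g(k−s) : s ∈ {5, 8}, s ≤ k}:
k:     0  1  2  3  4  5  6  7  8  9 10 11 12
g(k):  0  0  0  0  0  1  1  1  1  1  2  2  2
The P-positions (g = 0) in 0..12 are 0, 1, 2, 3, 4.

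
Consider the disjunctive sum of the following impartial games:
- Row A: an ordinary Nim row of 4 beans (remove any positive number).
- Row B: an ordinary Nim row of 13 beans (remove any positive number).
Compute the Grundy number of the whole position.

9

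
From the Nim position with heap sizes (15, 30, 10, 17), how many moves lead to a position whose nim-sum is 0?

Nim-sum: 15 ^ 30 ^ 10 ^ 17 = 10.
The overall nim-sum is X = 10. A heap of size p has a winning move iff p XOR X < p (reduce it to p XOR X).
  15: 15 XOR 10 = 5 < 15 — winning move (to 5).
  30: 30 XOR 10 = 20 < 30 — winning move (to 20).
  10: 10 XOR 10 = 0 < 10 — winning move (to 0).
  17: 17 XOR 10 = 27 ≥ 17 — no move.
That gives 3 winning moves.

3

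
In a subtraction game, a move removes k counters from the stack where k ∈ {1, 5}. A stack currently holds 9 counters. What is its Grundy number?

1

Compute g(0), g(1), … for moves {1, 5}:
k:     0  1  2  3  4  5  6  7  8  9
g(k):  0  1  0  1  0  1  0  1  0  1
So g(9) = 1.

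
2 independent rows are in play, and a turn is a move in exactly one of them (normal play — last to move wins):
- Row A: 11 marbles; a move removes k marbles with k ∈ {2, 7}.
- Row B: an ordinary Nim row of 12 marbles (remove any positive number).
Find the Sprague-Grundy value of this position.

Grundy values for row A (subtraction set {2, 7}):
k:     0  1  2  3  4  5  6  7  8  9 10 11
g(k):  0  0  1  1  0  0  1  1  2  0  0  1
So g(11) = 1.
Row B is a plain Nim row of size 12, so its Grundy value is 12.
By the Sprague-Grundy theorem, the Grundy value of a sum of independent games is the XOR of the component values.
Combined value = 1 XOR 12 = 13.

13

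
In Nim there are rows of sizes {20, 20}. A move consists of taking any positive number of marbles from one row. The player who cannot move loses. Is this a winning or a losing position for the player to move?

Losing position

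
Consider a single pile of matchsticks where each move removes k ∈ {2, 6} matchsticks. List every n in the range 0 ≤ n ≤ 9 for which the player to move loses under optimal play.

Compute g(0), g(1), … for moves {2, 6}:
k:     0  1  2  3  4  5  6  7  8  9
g(k):  0  0  1  1  0  0  1  1  0  0
The P-positions (g = 0) in 0..9 are 0, 1, 4, 5, 8, 9.

0, 1, 4, 5, 8, 9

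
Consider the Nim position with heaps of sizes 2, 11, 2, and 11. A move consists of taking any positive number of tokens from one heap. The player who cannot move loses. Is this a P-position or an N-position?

In binary:
  0010  (2)
  1011  (11)
  0010  (2)
  1011  (11)
  ----
  0000  (0)
The nim-sum is 0, so this is a P-position: the player to move is in a losing position under optimal play.

P-position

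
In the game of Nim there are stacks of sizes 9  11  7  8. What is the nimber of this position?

Bitwise XOR of the heap sizes:
  1001  (9)
  1011  (11)
  0111  (7)
  1000  (8)
  ----
  1101  (13)

13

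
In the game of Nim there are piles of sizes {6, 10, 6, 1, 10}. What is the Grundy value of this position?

1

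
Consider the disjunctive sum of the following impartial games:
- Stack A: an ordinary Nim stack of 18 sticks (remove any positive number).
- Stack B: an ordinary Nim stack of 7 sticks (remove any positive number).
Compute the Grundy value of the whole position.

21

Stack A is a plain Nim stack of size 18, so its Grundy value is 18.
Stack B is a plain Nim stack of size 7, so its Grundy value is 7.
The value of a disjunctive sum is the nim-sum of the parts.
Combined value = 18 ⊕ 7 = 21.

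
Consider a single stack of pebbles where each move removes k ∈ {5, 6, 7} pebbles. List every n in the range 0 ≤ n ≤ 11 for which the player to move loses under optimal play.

0, 1, 2, 3, 4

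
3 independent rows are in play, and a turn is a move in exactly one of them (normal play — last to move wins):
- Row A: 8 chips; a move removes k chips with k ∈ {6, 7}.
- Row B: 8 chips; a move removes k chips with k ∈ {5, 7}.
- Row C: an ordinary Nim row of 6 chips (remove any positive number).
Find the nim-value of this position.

Grundy values for row A (subtraction set {6, 7}):
g(0) = mex{} = 0
g(1) = mex{} = 0
g(2) = mex{} = 0
g(3) = mex{} = 0
g(4) = mex{} = 0
g(5) = mex{} = 0
g(6) = mex{0} = 1
g(7) = mex{0} = 1
g(8) = mex{0} = 1
So g(8) = 1.
For row B, compute g(0), g(1), … with moves {5, 7}:
g(0) = mex{} = 0
g(1) = mex{} = 0
g(2) = mex{} = 0
g(3) = mex{} = 0
g(4) = mex{} = 0
g(5) = mex{0} = 1
g(6) = mex{0} = 1
g(7) = mex{0} = 1
g(8) = mex{0} = 1
So g(8) = 1.
Row C is a plain Nim row of size 6, so its Grundy value is 6.
By the Sprague-Grundy theorem, the Grundy value of a sum of independent games is the XOR of the component values.
Combined value = 1 ⊕ 1 ⊕ 6 = 6.

6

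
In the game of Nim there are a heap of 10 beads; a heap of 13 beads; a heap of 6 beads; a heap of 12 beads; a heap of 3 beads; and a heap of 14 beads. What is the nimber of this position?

0

Nim-sum: 10 ⊕ 13 ⊕ 6 ⊕ 12 ⊕ 3 ⊕ 14 = 0.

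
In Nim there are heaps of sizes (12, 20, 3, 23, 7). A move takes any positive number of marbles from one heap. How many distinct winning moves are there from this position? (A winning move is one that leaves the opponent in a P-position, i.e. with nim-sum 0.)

1

Compute the nim-sum pairwise:
12 XOR 20 = 24
24 XOR 3 = 27
27 XOR 23 = 12
12 XOR 7 = 11
The overall nim-sum is X = 11. A heap of size p has a winning move iff p XOR X < p (reduce it to p XOR X).
  12: 12 XOR 11 = 7 < 12 — winning move (to 7).
  20: 20 XOR 11 = 31 ≥ 20 — no move.
  3: 3 XOR 11 = 8 ≥ 3 — no move.
  23: 23 XOR 11 = 28 ≥ 23 — no move.
  7: 7 XOR 11 = 12 ≥ 7 — no move.
That gives 1 winning move.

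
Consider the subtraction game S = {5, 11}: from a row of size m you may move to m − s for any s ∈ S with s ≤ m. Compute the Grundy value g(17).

0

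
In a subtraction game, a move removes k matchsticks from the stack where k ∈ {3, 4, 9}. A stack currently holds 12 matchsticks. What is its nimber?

2

Build the Grundy sequence with g(k) = mex{g(k−s) : s ∈ {3, 4, 9}, s ≤ k}:
k:     0  1  2  3  4  5  6  7  8  9 10 11 12
g(k):  0  0  0  1  1  1  2  0  0  3  1  1  2
So g(12) = 2.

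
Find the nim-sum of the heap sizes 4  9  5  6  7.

Compute the nim-sum pairwise:
4 XOR 9 = 13
13 XOR 5 = 8
8 XOR 6 = 14
14 XOR 7 = 9

9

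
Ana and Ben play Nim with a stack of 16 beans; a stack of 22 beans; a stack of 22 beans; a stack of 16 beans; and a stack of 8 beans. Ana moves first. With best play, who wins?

Ana wins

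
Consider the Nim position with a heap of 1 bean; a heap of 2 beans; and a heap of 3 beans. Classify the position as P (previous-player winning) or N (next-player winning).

Nim-sum: 1 ⊕ 2 ⊕ 3 = 0.
The nim-sum is 0, so this is a P-position: the player to move is in a losing position under optimal play.

P-position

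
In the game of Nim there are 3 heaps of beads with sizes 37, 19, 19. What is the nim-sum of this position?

Nim-sum: 37 ⊕ 19 ⊕ 19 = 37.

37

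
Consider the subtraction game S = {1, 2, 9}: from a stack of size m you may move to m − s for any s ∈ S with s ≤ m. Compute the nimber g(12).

2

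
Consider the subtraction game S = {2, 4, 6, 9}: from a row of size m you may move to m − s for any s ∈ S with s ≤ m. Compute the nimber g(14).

Build the Grundy sequence with g(k) = mex{g(k−s) : s ∈ {2, 4, 6, 9}, s ≤ k}:
k:     0  1  2  3  4  5  6  7  8  9 10 11 12 13 14
g(k):  0  0  1  1  2  2  3  3  0  4  1  0  2  1  3
So g(14) = 3.

3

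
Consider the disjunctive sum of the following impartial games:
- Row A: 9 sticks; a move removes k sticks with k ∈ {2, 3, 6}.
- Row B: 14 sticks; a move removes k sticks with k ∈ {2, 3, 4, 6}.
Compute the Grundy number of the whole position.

Build the Grundy sequence for row A with g(k) = mex{g(k−s) : s ∈ {2, 3, 6}, s ≤ k}:
g(0) = mex{} = 0
g(1) = mex{} = 0
g(2) = mex{0} = 1
g(3) = mex{0} = 1
g(4) = mex{0,1} = 2
g(5) = mex{1} = 0
g(6) = mex{0,1,2} = 3
g(7) = mex{0,2} = 1
g(8) = mex{0,1,3} = 2
g(9) = mex{1,3} = 0
So g(9) = 0.
Grundy values for row B (subtraction set {2, 3, 4, 6}):
k:     0  1  2  3  4  5  6  7  8  9 10 11 12 13 14
g(k):  0  0  1  1  2  2  3  3  0  0  1  1  2  2  3
So g(14) = 3.
By the Sprague-Grundy theorem, the Grundy value of a sum of independent games is the XOR of the component values.
Combined value = 0 ⊕ 3 = 3.

3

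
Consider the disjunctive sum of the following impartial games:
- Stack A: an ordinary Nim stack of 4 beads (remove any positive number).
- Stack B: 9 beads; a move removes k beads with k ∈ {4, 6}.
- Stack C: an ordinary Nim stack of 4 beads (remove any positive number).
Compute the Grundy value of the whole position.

Stack A is a plain Nim stack of size 4, so its Grundy value is 4.
For stack B, compute g(0), g(1), … with moves {4, 6}:
g(0) = mex{} = 0
g(1) = mex{} = 0
g(2) = mex{} = 0
g(3) = mex{} = 0
g(4) = mex{0} = 1
g(5) = mex{0} = 1
g(6) = mex{0} = 1
g(7) = mex{0} = 1
g(8) = mex{0,1} = 2
g(9) = mex{0,1} = 2
So g(9) = 2.
Stack C is a plain Nim stack of size 4, so its Grundy value is 4.
The value of a disjunctive sum is the nim-sum of the parts.
Combined value = 4 XOR 2 XOR 4 = 2.

2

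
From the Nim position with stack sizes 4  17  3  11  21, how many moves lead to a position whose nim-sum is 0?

1

Bitwise XOR of the heap sizes:
  00100  (4)
  10001  (17)
  00011  (3)
  01011  (11)
  10101  (21)
  -----
  01000  (8)
The overall nim-sum is X = 8. A stack of size p has a winning move iff p XOR X < p (reduce it to p XOR X).
  4: 4 XOR 8 = 12 ≥ 4 — no move.
  17: 17 XOR 8 = 25 ≥ 17 — no move.
  3: 3 XOR 8 = 11 ≥ 3 — no move.
  11: 11 XOR 8 = 3 < 11 — winning move (to 3).
  21: 21 XOR 8 = 29 ≥ 21 — no move.
That gives 1 winning move.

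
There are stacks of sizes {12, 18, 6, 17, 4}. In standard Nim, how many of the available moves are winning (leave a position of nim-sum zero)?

In binary:
  01100  (12)
  10010  (18)
  00110  (6)
  10001  (17)
  00100  (4)
  -----
  01101  (13)
The overall nim-sum is X = 13. A stack of size p has a winning move iff p XOR X < p (reduce it to p XOR X).
  12: 12 XOR 13 = 1 < 12 — winning move (to 1).
  18: 18 XOR 13 = 31 ≥ 18 — no move.
  6: 6 XOR 13 = 11 ≥ 6 — no move.
  17: 17 XOR 13 = 28 ≥ 17 — no move.
  4: 4 XOR 13 = 9 ≥ 4 — no move.
That gives 1 winning move.

1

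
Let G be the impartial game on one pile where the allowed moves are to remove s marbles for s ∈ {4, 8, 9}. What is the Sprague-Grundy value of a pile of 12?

Compute g(0), g(1), … for moves {4, 8, 9}:
g(0) = mex{} = 0
g(1) = mex{} = 0
g(2) = mex{} = 0
g(3) = mex{} = 0
g(4) = mex{0} = 1
g(5) = mex{0} = 1
g(6) = mex{0} = 1
g(7) = mex{0} = 1
g(8) = mex{0,1} = 2
g(9) = mex{0,1} = 2
g(10) = mex{0,1} = 2
g(11) = mex{0,1} = 2
g(12) = mex{0,1,2} = 3
So g(12) = 3.

3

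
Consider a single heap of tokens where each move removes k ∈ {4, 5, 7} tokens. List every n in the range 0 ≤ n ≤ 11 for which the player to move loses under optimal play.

Compute g(0), g(1), … for moves {4, 5, 7}:
k:     0  1  2  3  4  5  6  7  8  9 10 11
g(k):  0  0  0  0  1  1  1  1  2  2  2  0
The P-positions (g = 0) in 0..11 are 0, 1, 2, 3, 11.

0, 1, 2, 3, 11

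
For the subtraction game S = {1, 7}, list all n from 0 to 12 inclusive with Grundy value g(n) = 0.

Compute g(0), g(1), … for moves {1, 7}:
k:     0  1  2  3  4  5  6  7  8  9 10 11 12
g(k):  0  1  0  1  0  1  0  1  0  1  0  1  0
The P-positions (g = 0) in 0..12 are 0, 2, 4, 6, 8, 10, 12.

0, 2, 4, 6, 8, 10, 12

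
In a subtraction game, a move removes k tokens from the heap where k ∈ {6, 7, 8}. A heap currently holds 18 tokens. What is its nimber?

0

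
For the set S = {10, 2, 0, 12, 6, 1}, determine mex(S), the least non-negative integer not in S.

3

The values 0, 1, 2 are all present; 3 is the first non-negative integer missing from the set.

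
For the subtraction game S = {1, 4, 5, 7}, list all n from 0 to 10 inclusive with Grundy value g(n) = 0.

Build the Grundy sequence with g(k) = mex{g(k−s) : s ∈ {1, 4, 5, 7}, s ≤ k}:
g(0) = mex{} = 0
g(1) = mex{0} = 1
g(2) = mex{1} = 0
g(3) = mex{0} = 1
g(4) = mex{0,1} = 2
g(5) = mex{0,1,2} = 3
g(6) = mex{0,1,3} = 2
g(7) = mex{0,1,2} = 3
g(8) = mex{1,2,3} = 0
g(9) = mex{0,2,3} = 1
g(10) = mex{1,2,3} = 0
The P-positions (g = 0) in 0..10 are 0, 2, 8, 10.

0, 2, 8, 10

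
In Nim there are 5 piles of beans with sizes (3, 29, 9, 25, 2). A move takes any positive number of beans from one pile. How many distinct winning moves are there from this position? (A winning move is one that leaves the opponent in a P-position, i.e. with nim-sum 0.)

In binary:
  00011  (3)
  11101  (29)
  01001  (9)
  11001  (25)
  00010  (2)
  -----
  01100  (12)
The overall nim-sum is X = 12. A pile of size p has a winning move iff p XOR X < p (reduce it to p XOR X).
  3: 3 XOR 12 = 15 ≥ 3 — no move.
  29: 29 XOR 12 = 17 < 29 — winning move (to 17).
  9: 9 XOR 12 = 5 < 9 — winning move (to 5).
  25: 25 XOR 12 = 21 < 25 — winning move (to 21).
  2: 2 XOR 12 = 14 ≥ 2 — no move.
That gives 3 winning moves.

3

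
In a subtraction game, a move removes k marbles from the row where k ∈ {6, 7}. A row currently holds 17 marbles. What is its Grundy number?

0

Grundy values for subtraction set {6, 7}:
k:     0  1  2  3  4  5  6  7  8  9 10 11 12 13 14 15 16 17
g(k):  0  0  0  0  0  0  1  1  1  1  1  1  2  0  0  0  0  0
So g(17) = 0.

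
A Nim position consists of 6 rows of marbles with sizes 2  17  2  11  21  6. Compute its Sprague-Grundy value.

Nim-sum: 2 ^ 17 ^ 2 ^ 11 ^ 21 ^ 6 = 9.

9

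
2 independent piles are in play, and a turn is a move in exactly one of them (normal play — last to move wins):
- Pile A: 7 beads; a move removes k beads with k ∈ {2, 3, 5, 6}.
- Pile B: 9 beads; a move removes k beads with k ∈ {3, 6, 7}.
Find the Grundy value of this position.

Grundy values for pile A (subtraction set {2, 3, 5, 6}):
g(0) = mex{} = 0
g(1) = mex{} = 0
g(2) = mex{0} = 1
g(3) = mex{0} = 1
g(4) = mex{0,1} = 2
g(5) = mex{0,1} = 2
g(6) = mex{0,1,2} = 3
g(7) = mex{0,1,2} = 3
So g(7) = 3.
For pile B, compute g(0), g(1), … with moves {3, 6, 7}:
g(0) = mex{} = 0
g(1) = mex{} = 0
g(2) = mex{} = 0
g(3) = mex{0} = 1
g(4) = mex{0} = 1
g(5) = mex{0} = 1
g(6) = mex{0,1} = 2
g(7) = mex{0,1} = 2
g(8) = mex{0,1} = 2
g(9) = mex{0,1,2} = 3
So g(9) = 3.
By the Sprague-Grundy theorem, the Grundy value of a sum of independent games is the XOR of the component values.
Combined value = 3 XOR 3 = 0.

0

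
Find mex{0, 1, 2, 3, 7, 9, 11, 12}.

The values 0, 1, 2, 3 are all present; 4 is the first non-negative integer missing from the set.

4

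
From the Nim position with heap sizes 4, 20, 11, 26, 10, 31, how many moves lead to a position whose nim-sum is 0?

3

Nim-sum: 4 ⊕ 20 ⊕ 11 ⊕ 26 ⊕ 10 ⊕ 31 = 20.
The overall nim-sum is X = 20. A heap of size p has a winning move iff p XOR X < p (reduce it to p XOR X).
  4: 4 XOR 20 = 16 ≥ 4 — no move.
  20: 20 XOR 20 = 0 < 20 — winning move (to 0).
  11: 11 XOR 20 = 31 ≥ 11 — no move.
  26: 26 XOR 20 = 14 < 26 — winning move (to 14).
  10: 10 XOR 20 = 30 ≥ 10 — no move.
  31: 31 XOR 20 = 11 < 31 — winning move (to 11).
That gives 3 winning moves.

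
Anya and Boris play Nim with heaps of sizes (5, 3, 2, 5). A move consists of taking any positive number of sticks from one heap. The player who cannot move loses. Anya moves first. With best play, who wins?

In binary:
  101  (5)
  011  (3)
  010  (2)
  101  (5)
  ---
  001  (1)
The nim-sum is 1 ≠ 0, so this is an N-position: the player to move can win; Anya has a winning move.

Anya wins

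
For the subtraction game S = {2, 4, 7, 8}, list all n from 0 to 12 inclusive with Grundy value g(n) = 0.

0, 1, 6, 11, 12

Compute g(0), g(1), … for moves {2, 4, 7, 8}:
g(0) = mex{} = 0
g(1) = mex{} = 0
g(2) = mex{0} = 1
g(3) = mex{0} = 1
g(4) = mex{0,1} = 2
g(5) = mex{0,1} = 2
g(6) = mex{1,2} = 0
g(7) = mex{0,1,2} = 3
g(8) = mex{0,2} = 1
g(9) = mex{0,1,2,3} = 4
g(10) = mex{0,1} = 2
g(11) = mex{1,2,3,4} = 0
g(12) = mex{1,2} = 0
The P-positions (g = 0) in 0..12 are 0, 1, 6, 11, 12.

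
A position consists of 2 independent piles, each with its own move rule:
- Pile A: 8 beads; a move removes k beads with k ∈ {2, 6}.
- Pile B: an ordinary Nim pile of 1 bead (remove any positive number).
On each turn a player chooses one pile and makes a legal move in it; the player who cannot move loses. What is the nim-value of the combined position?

1

Build the Grundy sequence for pile A with g(k) = mex{g(k−s) : s ∈ {2, 6}, s ≤ k}:
k:     0  1  2  3  4  5  6  7  8
g(k):  0  0  1  1  0  0  1  1  0
So g(8) = 0.
Pile B is a plain Nim pile of size 1, so its Grundy value is 1.
By the Sprague-Grundy theorem, the Grundy value of a sum of independent games is the XOR of the component values.
Combined value = 0 ⊕ 1 = 1.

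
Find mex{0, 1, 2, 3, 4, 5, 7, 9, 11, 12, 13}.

The values 0, 1, 2, 3, 4, 5 are all present; 6 is the first non-negative integer missing from the set.

6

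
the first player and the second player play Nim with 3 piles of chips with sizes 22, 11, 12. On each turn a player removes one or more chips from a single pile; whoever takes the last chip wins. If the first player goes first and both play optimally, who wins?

the first player wins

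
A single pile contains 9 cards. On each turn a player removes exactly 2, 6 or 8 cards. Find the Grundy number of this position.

2

Build the Grundy sequence with g(k) = mex{g(k−s) : s ∈ {2, 6, 8}, s ≤ k}:
k:     0  1  2  3  4  5  6  7  8  9
g(k):  0  0  1  1  0  0  1  1  2  2
So g(9) = 2.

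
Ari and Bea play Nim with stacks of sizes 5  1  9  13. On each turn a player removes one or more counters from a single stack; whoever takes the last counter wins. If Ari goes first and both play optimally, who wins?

Write each in binary and XOR column by column:
  0101  (5)
  0001  (1)
  1001  (9)
  1101  (13)
  ----
  0000  (0)
The nim-sum is 0, so this is a P-position: the player to move is in a losing position under optimal play; Ari is about to move from it and so loses — Bea wins.

Bea wins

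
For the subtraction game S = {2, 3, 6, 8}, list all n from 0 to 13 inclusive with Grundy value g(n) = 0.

0, 1, 5, 10

Compute g(0), g(1), … for moves {2, 3, 6, 8}:
k:     0  1  2  3  4  5  6  7  8  9 10 11 12 13
g(k):  0  0  1  1  2  0  3  1  2  2  0  3  1  2
The P-positions (g = 0) in 0..13 are 0, 1, 5, 10.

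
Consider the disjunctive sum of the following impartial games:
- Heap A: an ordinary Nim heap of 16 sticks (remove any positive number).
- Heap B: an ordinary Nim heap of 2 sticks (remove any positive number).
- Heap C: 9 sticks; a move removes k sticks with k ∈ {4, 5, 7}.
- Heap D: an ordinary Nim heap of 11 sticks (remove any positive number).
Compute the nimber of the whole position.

27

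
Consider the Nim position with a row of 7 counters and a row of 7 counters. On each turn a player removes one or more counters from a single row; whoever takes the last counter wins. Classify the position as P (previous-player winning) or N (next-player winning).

Nim-sum: 7 XOR 7 = 0.
The nim-sum is 0, so this is a P-position: the player to move is in a losing position under optimal play.

P-position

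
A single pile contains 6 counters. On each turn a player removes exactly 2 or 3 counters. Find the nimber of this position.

0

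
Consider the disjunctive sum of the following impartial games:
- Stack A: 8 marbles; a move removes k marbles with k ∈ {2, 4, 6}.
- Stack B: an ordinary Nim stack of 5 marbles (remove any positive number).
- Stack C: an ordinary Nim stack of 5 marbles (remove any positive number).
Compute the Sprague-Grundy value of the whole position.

For stack A, compute g(0), g(1), … with moves {2, 4, 6}:
k:     0  1  2  3  4  5  6  7  8
g(k):  0  0  1  1  2  2  3  3  0
So g(8) = 0.
Stack B is a plain Nim stack of size 5, so its Grundy value is 5.
Stack C is a plain Nim stack of size 5, so its Grundy value is 5.
The value of a disjunctive sum is the nim-sum of the parts.
Combined value = 0 XOR 5 XOR 5 = 0.

0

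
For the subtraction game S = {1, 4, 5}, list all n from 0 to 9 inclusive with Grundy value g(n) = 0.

0, 2, 8

Compute g(0), g(1), … for moves {1, 4, 5}:
k:     0  1  2  3  4  5  6  7  8  9
g(k):  0  1  0  1  2  3  2  3  0  1
The P-positions (g = 0) in 0..9 are 0, 2, 8.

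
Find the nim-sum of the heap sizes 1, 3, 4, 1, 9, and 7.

Nim-sum: 1 ^ 3 ^ 4 ^ 1 ^ 9 ^ 7 = 9.

9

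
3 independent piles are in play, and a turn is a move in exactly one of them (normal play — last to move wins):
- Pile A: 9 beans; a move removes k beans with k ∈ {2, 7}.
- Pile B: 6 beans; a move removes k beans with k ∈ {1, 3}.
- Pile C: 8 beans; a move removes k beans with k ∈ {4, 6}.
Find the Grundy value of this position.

2

Build the Grundy sequence for pile A with g(k) = mex{g(k−s) : s ∈ {2, 7}, s ≤ k}:
g(0) = mex{} = 0
g(1) = mex{} = 0
g(2) = mex{0} = 1
g(3) = mex{0} = 1
g(4) = mex{1} = 0
g(5) = mex{1} = 0
g(6) = mex{0} = 1
g(7) = mex{0} = 1
g(8) = mex{0,1} = 2
g(9) = mex{1} = 0
So g(9) = 0.
Build the Grundy sequence for pile B with g(k) = mex{g(k−s) : s ∈ {1, 3}, s ≤ k}:
k:     0  1  2  3  4  5  6
g(k):  0  1  0  1  0  1  0
So g(6) = 0.
Grundy values for pile C (subtraction set {4, 6}):
k:     0  1  2  3  4  5  6  7  8
g(k):  0  0  0  0  1  1  1  1  2
So g(8) = 2.
The value of a disjunctive sum is the nim-sum of the parts.
Combined value = 0 ⊕ 0 ⊕ 2 = 2.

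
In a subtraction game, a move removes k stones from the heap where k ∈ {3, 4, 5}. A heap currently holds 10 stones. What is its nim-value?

0

Grundy values for subtraction set {3, 4, 5}:
k:     0  1  2  3  4  5  6  7  8  9 10
g(k):  0  0  0  1  1  1  2  2  0  0  0
So g(10) = 0.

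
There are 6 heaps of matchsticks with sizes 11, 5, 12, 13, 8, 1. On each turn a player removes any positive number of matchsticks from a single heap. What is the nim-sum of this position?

6

Bitwise XOR of the heap sizes:
  1011  (11)
  0101  (5)
  1100  (12)
  1101  (13)
  1000  (8)
  0001  (1)
  ----
  0110  (6)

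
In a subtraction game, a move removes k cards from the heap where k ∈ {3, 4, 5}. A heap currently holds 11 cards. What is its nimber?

Compute g(0), g(1), … for moves {3, 4, 5}:
g(0) = mex{} = 0
g(1) = mex{} = 0
g(2) = mex{} = 0
g(3) = mex{0} = 1
g(4) = mex{0} = 1
g(5) = mex{0} = 1
g(6) = mex{0,1} = 2
g(7) = mex{0,1} = 2
g(8) = mex{1} = 0
g(9) = mex{1,2} = 0
g(10) = mex{1,2} = 0
g(11) = mex{0,2} = 1
So g(11) = 1.

1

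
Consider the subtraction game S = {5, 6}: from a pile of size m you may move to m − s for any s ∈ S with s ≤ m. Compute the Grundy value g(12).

0

Grundy values for subtraction set {5, 6}:
g(0) = mex{} = 0
g(1) = mex{} = 0
g(2) = mex{} = 0
g(3) = mex{} = 0
g(4) = mex{} = 0
g(5) = mex{0} = 1
g(6) = mex{0} = 1
g(7) = mex{0} = 1
g(8) = mex{0} = 1
g(9) = mex{0} = 1
g(10) = mex{0,1} = 2
g(11) = mex{1} = 0
g(12) = mex{1} = 0
So g(12) = 0.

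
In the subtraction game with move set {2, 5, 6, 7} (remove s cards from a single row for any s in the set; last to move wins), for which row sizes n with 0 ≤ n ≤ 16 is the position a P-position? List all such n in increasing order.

0, 1, 4, 12, 13, 16

Build the Grundy sequence with g(k) = mex{g(k−s) : s ∈ {2, 5, 6, 7}, s ≤ k}:
k:     0  1  2  3  4  5  6  7  8  9 10 11 12 13 14 15 16
g(k):  0  0  1  1  0  2  1  3  2  2  3  3  0  0  1  1  0
The P-positions (g = 0) in 0..16 are 0, 1, 4, 12, 13, 16.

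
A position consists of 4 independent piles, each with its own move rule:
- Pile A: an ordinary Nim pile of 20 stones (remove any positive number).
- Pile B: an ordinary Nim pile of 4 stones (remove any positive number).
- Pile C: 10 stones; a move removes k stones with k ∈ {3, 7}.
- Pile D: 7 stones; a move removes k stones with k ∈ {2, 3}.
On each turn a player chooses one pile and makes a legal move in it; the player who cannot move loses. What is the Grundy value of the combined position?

Pile A is a plain Nim pile of size 20, so its Grundy value is 20.
Pile B is a plain Nim pile of size 4, so its Grundy value is 4.
For pile C, compute g(0), g(1), … with moves {3, 7}:
g(0) = mex{} = 0
g(1) = mex{} = 0
g(2) = mex{} = 0
g(3) = mex{0} = 1
g(4) = mex{0} = 1
g(5) = mex{0} = 1
g(6) = mex{1} = 0
g(7) = mex{0,1} = 2
g(8) = mex{0,1} = 2
g(9) = mex{0} = 1
g(10) = mex{1,2} = 0
So g(10) = 0.
Grundy values for pile D (subtraction set {2, 3}):
k:     0  1  2  3  4  5  6  7
g(k):  0  0  1  1  2  0  0  1
So g(7) = 1.
The value of a disjunctive sum is the nim-sum of the parts.
Combined value = 20 XOR 4 XOR 0 XOR 1 = 17.

17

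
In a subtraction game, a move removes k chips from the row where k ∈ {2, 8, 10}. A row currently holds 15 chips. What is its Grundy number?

3

Build the Grundy sequence with g(k) = mex{g(k−s) : s ∈ {2, 8, 10}, s ≤ k}:
k:     0  1  2  3  4  5  6  7  8  9 10 11 12 13 14 15
g(k):  0  0  1  1  0  0  1  1  2  2  3  3  2  2  3  3
So g(15) = 3.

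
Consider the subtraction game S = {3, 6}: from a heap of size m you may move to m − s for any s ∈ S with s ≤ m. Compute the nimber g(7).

Build the Grundy sequence with g(k) = mex{g(k−s) : s ∈ {3, 6}, s ≤ k}:
k:     0  1  2  3  4  5  6  7
g(k):  0  0  0  1  1  1  2  2
So g(7) = 2.

2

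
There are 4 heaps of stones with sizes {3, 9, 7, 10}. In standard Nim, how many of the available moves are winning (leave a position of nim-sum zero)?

Nim-sum: 3 ⊕ 9 ⊕ 7 ⊕ 10 = 7.
The overall nim-sum is X = 7. A heap of size p has a winning move iff p XOR X < p (reduce it to p XOR X).
  3: 3 XOR 7 = 4 ≥ 3 — no move.
  9: 9 XOR 7 = 14 ≥ 9 — no move.
  7: 7 XOR 7 = 0 < 7 — winning move (to 0).
  10: 10 XOR 7 = 13 ≥ 10 — no move.
That gives 1 winning move.

1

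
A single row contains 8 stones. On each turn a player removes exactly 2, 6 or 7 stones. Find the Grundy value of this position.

2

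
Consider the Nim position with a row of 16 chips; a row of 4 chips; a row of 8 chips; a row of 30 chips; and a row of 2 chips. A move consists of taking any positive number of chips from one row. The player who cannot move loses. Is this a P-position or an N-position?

P-position

Compute the nim-sum pairwise:
16 ^ 4 = 20
20 ^ 8 = 28
28 ^ 30 = 2
2 ^ 2 = 0
The nim-sum is 0, so this is a P-position: the player to move is in a losing position under optimal play.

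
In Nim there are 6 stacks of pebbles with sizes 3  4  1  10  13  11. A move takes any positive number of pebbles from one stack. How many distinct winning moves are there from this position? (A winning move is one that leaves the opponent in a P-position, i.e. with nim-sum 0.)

Compute the nim-sum pairwise:
3 ⊕ 4 = 7
7 ⊕ 1 = 6
6 ⊕ 10 = 12
12 ⊕ 13 = 1
1 ⊕ 11 = 10
The overall nim-sum is X = 10. A stack of size p has a winning move iff p XOR X < p (reduce it to p XOR X).
  3: 3 XOR 10 = 9 ≥ 3 — no move.
  4: 4 XOR 10 = 14 ≥ 4 — no move.
  1: 1 XOR 10 = 11 ≥ 1 — no move.
  10: 10 XOR 10 = 0 < 10 — winning move (to 0).
  13: 13 XOR 10 = 7 < 13 — winning move (to 7).
  11: 11 XOR 10 = 1 < 11 — winning move (to 1).
That gives 3 winning moves.

3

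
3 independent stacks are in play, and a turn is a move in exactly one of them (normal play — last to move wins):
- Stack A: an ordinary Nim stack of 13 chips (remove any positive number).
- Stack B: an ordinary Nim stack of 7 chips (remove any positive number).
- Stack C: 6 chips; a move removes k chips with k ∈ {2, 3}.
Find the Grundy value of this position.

10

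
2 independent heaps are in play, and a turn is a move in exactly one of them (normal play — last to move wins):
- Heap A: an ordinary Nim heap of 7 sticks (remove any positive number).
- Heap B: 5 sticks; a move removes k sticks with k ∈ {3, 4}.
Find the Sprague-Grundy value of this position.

Heap A is a plain Nim heap of size 7, so its Grundy value is 7.
Grundy values for heap B (subtraction set {3, 4}):
g(0) = mex{} = 0
g(1) = mex{} = 0
g(2) = mex{} = 0
g(3) = mex{0} = 1
g(4) = mex{0} = 1
g(5) = mex{0} = 1
So g(5) = 1.
The value of a disjunctive sum is the nim-sum of the parts.
Combined value = 7 XOR 1 = 6.

6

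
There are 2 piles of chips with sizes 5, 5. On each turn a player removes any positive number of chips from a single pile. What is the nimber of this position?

0

Compute the nim-sum pairwise:
5 ⊕ 5 = 0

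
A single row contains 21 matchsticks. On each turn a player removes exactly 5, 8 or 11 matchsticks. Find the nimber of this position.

Grundy values for subtraction set {5, 8, 11}:
k:     0  1  2  3  4  5  6  7  8  9 10 11 12 13 14 15 16 17 18 19 20 21
g(k):  0  0  0  0  0  1  1  1  1  1  2  2  2  2  2  3  0  0  0  0  0  1
So g(21) = 1.

1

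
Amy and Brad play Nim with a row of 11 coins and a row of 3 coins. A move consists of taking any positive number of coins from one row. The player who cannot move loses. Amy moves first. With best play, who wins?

Amy wins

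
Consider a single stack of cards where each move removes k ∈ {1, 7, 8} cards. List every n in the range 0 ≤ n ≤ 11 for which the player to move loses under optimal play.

0, 2, 4, 6

Grundy values for subtraction set {1, 7, 8}:
k:     0  1  2  3  4  5  6  7  8  9 10 11
g(k):  0  1  0  1  0  1  0  1  2  3  2  3
The P-positions (g = 0) in 0..11 are 0, 2, 4, 6.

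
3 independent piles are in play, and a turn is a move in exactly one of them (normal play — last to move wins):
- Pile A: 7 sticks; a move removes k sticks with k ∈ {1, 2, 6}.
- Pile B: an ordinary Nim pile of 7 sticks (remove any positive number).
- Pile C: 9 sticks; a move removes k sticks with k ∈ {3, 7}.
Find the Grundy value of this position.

6

Grundy values for pile A (subtraction set {1, 2, 6}):
k:     0  1  2  3  4  5  6  7
g(k):  0  1  2  0  1  2  3  0
So g(7) = 0.
Pile B is a plain Nim pile of size 7, so its Grundy value is 7.
For pile C, compute g(0), g(1), … with moves {3, 7}:
k:     0  1  2  3  4  5  6  7  8  9
g(k):  0  0  0  1  1  1  0  2  2  1
So g(9) = 1.
The value of a disjunctive sum is the nim-sum of the parts.
Combined value = 0 XOR 7 XOR 1 = 6.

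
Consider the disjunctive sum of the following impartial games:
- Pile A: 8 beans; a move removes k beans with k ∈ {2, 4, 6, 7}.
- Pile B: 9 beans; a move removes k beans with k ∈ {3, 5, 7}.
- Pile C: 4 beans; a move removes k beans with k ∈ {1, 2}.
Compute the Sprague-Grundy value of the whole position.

6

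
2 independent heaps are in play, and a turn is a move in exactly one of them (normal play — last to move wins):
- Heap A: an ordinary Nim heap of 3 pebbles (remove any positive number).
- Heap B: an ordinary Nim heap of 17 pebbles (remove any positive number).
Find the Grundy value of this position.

18

Heap A is a plain Nim heap of size 3, so its Grundy value is 3.
Heap B is a plain Nim heap of size 17, so its Grundy value is 17.
The value of a disjunctive sum is the nim-sum of the parts.
Combined value = 3 XOR 17 = 18.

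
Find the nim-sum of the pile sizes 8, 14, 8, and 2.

Nim-sum: 8 XOR 14 XOR 8 XOR 2 = 12.

12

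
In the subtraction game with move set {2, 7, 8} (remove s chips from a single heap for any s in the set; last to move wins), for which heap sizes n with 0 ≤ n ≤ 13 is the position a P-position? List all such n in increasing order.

0, 1, 4, 5, 10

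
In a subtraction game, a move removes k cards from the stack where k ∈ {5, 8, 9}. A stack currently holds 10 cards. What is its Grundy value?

2

Build the Grundy sequence with g(k) = mex{g(k−s) : s ∈ {5, 8, 9}, s ≤ k}:
g(0) = mex{} = 0
g(1) = mex{} = 0
g(2) = mex{} = 0
g(3) = mex{} = 0
g(4) = mex{} = 0
g(5) = mex{0} = 1
g(6) = mex{0} = 1
g(7) = mex{0} = 1
g(8) = mex{0} = 1
g(9) = mex{0} = 1
g(10) = mex{0,1} = 2
So g(10) = 2.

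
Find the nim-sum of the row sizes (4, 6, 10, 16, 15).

23

Compute the nim-sum pairwise:
4 ⊕ 6 = 2
2 ⊕ 10 = 8
8 ⊕ 16 = 24
24 ⊕ 15 = 23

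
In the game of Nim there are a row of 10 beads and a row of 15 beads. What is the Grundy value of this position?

5

In binary:
  1010  (10)
  1111  (15)
  ----
  0101  (5)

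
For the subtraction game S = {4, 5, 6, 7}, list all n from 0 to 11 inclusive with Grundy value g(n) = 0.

Grundy values for subtraction set {4, 5, 6, 7}:
k:     0  1  2  3  4  5  6  7  8  9 10 11
g(k):  0  0  0  0  1  1  1  1  2  2  2  0
The P-positions (g = 0) in 0..11 are 0, 1, 2, 3, 11.

0, 1, 2, 3, 11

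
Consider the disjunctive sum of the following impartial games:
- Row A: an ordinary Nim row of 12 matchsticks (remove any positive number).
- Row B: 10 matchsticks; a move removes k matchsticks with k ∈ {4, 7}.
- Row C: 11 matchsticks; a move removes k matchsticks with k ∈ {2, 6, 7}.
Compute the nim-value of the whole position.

Row A is a plain Nim row of size 12, so its Grundy value is 12.
For row B, compute g(0), g(1), … with moves {4, 7}:
k:     0  1  2  3  4  5  6  7  8  9 10
g(k):  0  0  0  0  1  1  1  1  2  2  2
So g(10) = 2.
Grundy values for row C (subtraction set {2, 6, 7}):
g(0) = mex{} = 0
g(1) = mex{} = 0
g(2) = mex{0} = 1
g(3) = mex{0} = 1
g(4) = mex{1} = 0
g(5) = mex{1} = 0
g(6) = mex{0} = 1
g(7) = mex{0} = 1
g(8) = mex{0,1} = 2
g(9) = mex{1} = 0
g(10) = mex{0,1,2} = 3
g(11) = mex{0} = 1
So g(11) = 1.
By the Sprague-Grundy theorem, the Grundy value of a sum of independent games is the XOR of the component values.
Combined value = 12 ⊕ 2 ⊕ 1 = 15.

15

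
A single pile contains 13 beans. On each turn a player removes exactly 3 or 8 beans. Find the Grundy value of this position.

Compute g(0), g(1), … for moves {3, 8}:
g(0) = mex{} = 0
g(1) = mex{} = 0
g(2) = mex{} = 0
g(3) = mex{0} = 1
g(4) = mex{0} = 1
g(5) = mex{0} = 1
g(6) = mex{1} = 0
g(7) = mex{1} = 0
g(8) = mex{0,1} = 2
g(9) = mex{0} = 1
g(10) = mex{0} = 1
g(11) = mex{1,2} = 0
g(12) = mex{1} = 0
g(13) = mex{1} = 0
So g(13) = 0.

0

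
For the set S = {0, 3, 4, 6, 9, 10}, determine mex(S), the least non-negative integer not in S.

0 is in the set but 1 is not, so the mex is 1.

1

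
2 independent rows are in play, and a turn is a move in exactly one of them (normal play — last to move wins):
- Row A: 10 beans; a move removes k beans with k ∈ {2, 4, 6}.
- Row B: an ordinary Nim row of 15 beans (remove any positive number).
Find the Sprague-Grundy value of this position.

Build the Grundy sequence for row A with g(k) = mex{g(k−s) : s ∈ {2, 4, 6}, s ≤ k}:
k:     0  1  2  3  4  5  6  7  8  9 10
g(k):  0  0  1  1  2  2  3  3  0  0  1
So g(10) = 1.
Row B is a plain Nim row of size 15, so its Grundy value is 15.
The value of a disjunctive sum is the nim-sum of the parts.
Combined value = 1 ⊕ 15 = 14.

14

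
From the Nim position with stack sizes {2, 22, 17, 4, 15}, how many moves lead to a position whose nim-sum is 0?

1

In binary:
  00010  (2)
  10110  (22)
  10001  (17)
  00100  (4)
  01111  (15)
  -----
  01110  (14)
The overall nim-sum is X = 14. A stack of size p has a winning move iff p XOR X < p (reduce it to p XOR X).
  2: 2 XOR 14 = 12 ≥ 2 — no move.
  22: 22 XOR 14 = 24 ≥ 22 — no move.
  17: 17 XOR 14 = 31 ≥ 17 — no move.
  4: 4 XOR 14 = 10 ≥ 4 — no move.
  15: 15 XOR 14 = 1 < 15 — winning move (to 1).
That gives 1 winning move.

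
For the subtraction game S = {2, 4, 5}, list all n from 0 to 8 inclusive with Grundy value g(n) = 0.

0, 1, 7, 8

Build the Grundy sequence with g(k) = mex{g(k−s) : s ∈ {2, 4, 5}, s ≤ k}:
k:     0  1  2  3  4  5  6  7  8
g(k):  0  0  1  1  2  2  3  0  0
The P-positions (g = 0) in 0..8 are 0, 1, 7, 8.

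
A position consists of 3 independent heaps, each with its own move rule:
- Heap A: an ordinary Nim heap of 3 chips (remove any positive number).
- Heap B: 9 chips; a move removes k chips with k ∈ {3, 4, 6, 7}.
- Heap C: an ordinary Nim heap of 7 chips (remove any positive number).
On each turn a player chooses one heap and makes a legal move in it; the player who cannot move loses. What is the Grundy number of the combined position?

7

Heap A is a plain Nim heap of size 3, so its Grundy value is 3.
Grundy values for heap B (subtraction set {3, 4, 6, 7}):
g(0) = mex{} = 0
g(1) = mex{} = 0
g(2) = mex{} = 0
g(3) = mex{0} = 1
g(4) = mex{0} = 1
g(5) = mex{0} = 1
g(6) = mex{0,1} = 2
g(7) = mex{0,1} = 2
g(8) = mex{0,1} = 2
g(9) = mex{0,1,2} = 3
So g(9) = 3.
Heap C is a plain Nim heap of size 7, so its Grundy value is 7.
The value of a disjunctive sum is the nim-sum of the parts.
Combined value = 3 ⊕ 3 ⊕ 7 = 7.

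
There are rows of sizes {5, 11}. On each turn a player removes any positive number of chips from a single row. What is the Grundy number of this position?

Compute the nim-sum pairwise:
5 ⊕ 11 = 14

14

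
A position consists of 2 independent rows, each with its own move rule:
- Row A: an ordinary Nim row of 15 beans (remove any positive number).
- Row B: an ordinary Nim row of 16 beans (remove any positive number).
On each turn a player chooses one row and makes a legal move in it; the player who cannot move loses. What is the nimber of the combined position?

31

Row A is a plain Nim row of size 15, so its Grundy value is 15.
Row B is a plain Nim row of size 16, so its Grundy value is 16.
By the Sprague-Grundy theorem, the Grundy value of a sum of independent games is the XOR of the component values.
Combined value = 15 ⊕ 16 = 31.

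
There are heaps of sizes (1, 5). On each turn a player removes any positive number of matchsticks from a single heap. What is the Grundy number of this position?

Compute the nim-sum pairwise:
1 ^ 5 = 4

4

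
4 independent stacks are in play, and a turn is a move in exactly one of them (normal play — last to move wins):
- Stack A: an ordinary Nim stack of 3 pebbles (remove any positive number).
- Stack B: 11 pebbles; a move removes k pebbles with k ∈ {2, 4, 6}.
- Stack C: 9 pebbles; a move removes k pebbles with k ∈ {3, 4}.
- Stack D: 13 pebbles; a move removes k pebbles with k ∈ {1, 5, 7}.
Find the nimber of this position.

Stack A is a plain Nim stack of size 3, so its Grundy value is 3.
Grundy values for stack B (subtraction set {2, 4, 6}):
k:     0  1  2  3  4  5  6  7  8  9 10 11
g(k):  0  0  1  1  2  2  3  3  0  0  1  1
So g(11) = 1.
Build the Grundy sequence for stack C with g(k) = mex{g(k−s) : s ∈ {3, 4}, s ≤ k}:
g(0) = mex{} = 0
g(1) = mex{} = 0
g(2) = mex{} = 0
g(3) = mex{0} = 1
g(4) = mex{0} = 1
g(5) = mex{0} = 1
g(6) = mex{0,1} = 2
g(7) = mex{1} = 0
g(8) = mex{1} = 0
g(9) = mex{1,2} = 0
So g(9) = 0.
Grundy values for stack D (subtraction set {1, 5, 7}):
g(0) = mex{} = 0
g(1) = mex{0} = 1
g(2) = mex{1} = 0
g(3) = mex{0} = 1
g(4) = mex{1} = 0
g(5) = mex{0} = 1
g(6) = mex{1} = 0
g(7) = mex{0} = 1
g(8) = mex{1} = 0
g(9) = mex{0} = 1
g(10) = mex{1} = 0
g(11) = mex{0} = 1
g(12) = mex{1} = 0
g(13) = mex{0} = 1
So g(13) = 1.
By the Sprague-Grundy theorem, the Grundy value of a sum of independent games is the XOR of the component values.
Combined value = 3 XOR 1 XOR 0 XOR 1 = 3.

3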